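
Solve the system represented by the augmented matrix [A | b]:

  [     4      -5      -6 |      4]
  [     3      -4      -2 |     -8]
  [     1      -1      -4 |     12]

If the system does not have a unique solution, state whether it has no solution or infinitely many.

Row-reduce:
R1 ← R1 / (4).
R2 ← R2 − 3·R1.
R3 ← R3 − 1·R1.
R2 ← R2 / (-1/4).
R1 ← R1 + 5/4·R2.
R3 ← R3 − 1/4·R2.
Rank is 2 with 3 unknowns, leaving x_3 free.

infinitely many solutions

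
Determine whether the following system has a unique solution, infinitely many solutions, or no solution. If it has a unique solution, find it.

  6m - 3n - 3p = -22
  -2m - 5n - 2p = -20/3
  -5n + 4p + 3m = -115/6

m = -5/2, n = 7/3, p = 0

Row-reduce the augmented matrix:
R1 ← R1 / (6).
R2 ← R2 + 2·R1.
R3 ← R3 − 3·R1.
R2 ← R2 / (-6).
R1 ← R1 + 1/2·R2.
R3 ← R3 + 7/2·R2.
R3 ← R3 / (29/4).
R1 ← R1 + 1/4·R3.
R2 ← R2 − 1/2·R3.
Reading off the reduced rows gives m = -5/2, n = 7/3, p = 0.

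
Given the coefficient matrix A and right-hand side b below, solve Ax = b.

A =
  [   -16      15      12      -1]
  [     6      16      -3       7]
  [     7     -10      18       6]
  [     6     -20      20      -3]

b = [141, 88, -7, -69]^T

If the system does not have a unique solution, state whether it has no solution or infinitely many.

x_1 = -1, x_2 = 6, x_3 = 3, x_4 = 1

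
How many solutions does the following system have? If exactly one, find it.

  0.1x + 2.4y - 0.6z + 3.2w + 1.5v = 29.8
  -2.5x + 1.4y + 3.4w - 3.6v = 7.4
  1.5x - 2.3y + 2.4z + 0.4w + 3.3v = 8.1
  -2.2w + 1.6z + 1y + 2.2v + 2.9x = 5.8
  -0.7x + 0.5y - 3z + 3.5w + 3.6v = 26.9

Row-reduce the augmented matrix:
R1 ← R1 / (1/10).
R2 ← R2 + 5/2·R1.
R3 ← R3 − 3/2·R1.
R4 ← R4 − 29/10·R1.
R5 ← R5 + 7/10·R1.
R2 ← R2 / (307/5).
R1 ← R1 − 24·R2.
R3 ← R3 + 383/10·R2.
R4 ← R4 + 343/5·R2.
R5 ← R5 − 173/10·R2.
R3 ← R3 / (6273/3070).
R1 ← R1 + 42/307·R3.
R2 ← R2 + 75/307·R3.
R4 ← R4 − 688/307·R3.
R5 ← R5 + 9129/3070·R3.
R4 ← R4 / (-209246/31365).
R1 ← R1 + 634/2091·R4.
R2 ← R2 − 3946/2091·R4.
R3 ← R3 − 13579/6273·R4.
R5 ← R5 − 10871/1230·R4.
R5 ← R5 / (6561/418492).
R1 ← R1 − 223071/104623·R5.
R2 ← R2 + 82416/104623·R5.
R3 ← R3 + 89075/104623·R5.
R4 ← R4 − 174363/209246·R5.
Reading off the reduced rows gives x = 4, y = 3, z = 0, w = 6, v = 2.

x = 4, y = 3, z = 0, w = 6, v = 2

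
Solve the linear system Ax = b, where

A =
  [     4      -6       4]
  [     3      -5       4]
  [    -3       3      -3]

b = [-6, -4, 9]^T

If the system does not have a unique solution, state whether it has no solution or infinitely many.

Row-reduce the augmented matrix:
R1 ← R1 / (4).
R2 ← R2 − 3·R1.
R3 ← R3 + 3·R1.
R2 ← R2 / (-1/2).
R1 ← R1 + 3/2·R2.
R3 ← R3 + 3/2·R2.
R3 ← R3 / (-3).
R1 ← R1 + 2·R3.
R2 ← R2 + 2·R3.
Reading off the reduced rows gives x_1 = -5, x_2 = -3, x_3 = -1.

x_1 = -5, x_2 = -3, x_3 = -1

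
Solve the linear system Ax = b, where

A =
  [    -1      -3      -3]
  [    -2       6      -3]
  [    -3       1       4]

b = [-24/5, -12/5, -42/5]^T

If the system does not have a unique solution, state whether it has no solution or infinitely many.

Row-reduce the augmented matrix:
R1 ← R1 / (-1).
R2 ← R2 + 2·R1.
R3 ← R3 + 3·R1.
R2 ← R2 / (12).
R1 ← R1 − 3·R2.
R3 ← R3 − 10·R2.
R3 ← R3 / (21/2).
R1 ← R1 − 9/4·R3.
R2 ← R2 − 1/4·R3.
Reading off the reduced rows gives x_1 = 3, x_2 = 3/5, x_3 = 0.

x_1 = 3, x_2 = 3/5, x_3 = 0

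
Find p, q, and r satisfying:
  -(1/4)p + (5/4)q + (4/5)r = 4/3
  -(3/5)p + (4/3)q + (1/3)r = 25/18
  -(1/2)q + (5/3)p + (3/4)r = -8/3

p = -5/2, q = -1/2, r = 5/3

Row-reduce the augmented matrix:
R1 ← R1 / (-1/4).
R2 ← R2 + 3/5·R1.
R3 ← R3 − 5/3·R1.
R2 ← R2 / (-5/3).
R1 ← R1 + 5·R2.
R3 ← R3 − 47/6·R2.
R3 ← R3 / (-687/500).
R1 ← R1 − 39/25·R3.
R2 ← R2 − 119/125·R3.
Reading off the reduced rows gives p = -5/2, q = -1/2, r = 5/3.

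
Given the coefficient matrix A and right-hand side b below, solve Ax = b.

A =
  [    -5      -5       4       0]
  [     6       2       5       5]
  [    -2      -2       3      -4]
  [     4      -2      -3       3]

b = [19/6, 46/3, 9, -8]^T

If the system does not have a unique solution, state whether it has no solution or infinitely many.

x_1 = 1, x_2 = 1/2, x_3 = 8/3, x_4 = -1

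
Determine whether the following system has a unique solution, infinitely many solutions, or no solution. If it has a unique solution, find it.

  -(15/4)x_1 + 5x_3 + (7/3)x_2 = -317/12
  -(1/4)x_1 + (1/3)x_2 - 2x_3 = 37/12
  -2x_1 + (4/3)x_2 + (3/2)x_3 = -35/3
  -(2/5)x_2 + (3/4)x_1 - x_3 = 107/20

x_1 = 5, x_2 = 1, x_3 = -2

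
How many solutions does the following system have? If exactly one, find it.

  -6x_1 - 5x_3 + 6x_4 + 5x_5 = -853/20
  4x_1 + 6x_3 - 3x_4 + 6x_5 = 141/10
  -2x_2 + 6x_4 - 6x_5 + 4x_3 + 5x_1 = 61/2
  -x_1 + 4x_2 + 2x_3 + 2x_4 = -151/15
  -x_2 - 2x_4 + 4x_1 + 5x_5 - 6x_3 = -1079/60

Row-reduce the augmented matrix:
R1 ← R1 / (-6).
R2 ← R2 − 4·R1.
R3 ← R3 − 5·R1.
R4 ← R4 + 1·R1.
R5 ← R5 − 4·R1.
Swap R2 and R3.
R2 ← R2 / (-2).
R4 ← R4 − 4·R2.
R5 ← R5 + 1·R2.
R3 ← R3 / (8/3).
R1 ← R1 − 5/6·R3.
R2 ← R2 − 1/12·R3.
R4 ← R4 − 5/2·R3.
R5 ← R5 + 37/4·R3.
R4 ← R4 / (353/16).
R1 ← R1 + 21/16·R4.
R2 ← R2 + 177/32·R4.
R3 ← R3 − 3/8·R4.
R5 ← R5 + 1/32·R4.
R5 ← R5 / (14687/353).
R1 ← R1 + 1602/353·R5.
R2 ← R2 + 952/353·R5.
R3 ← R3 − 1315/353·R5.
R4 ← R4 + 212/353·R5.
Reading off the reduced rows gives x_1 = 7/5, x_2 = -3, x_3 = 3, x_4 = -4/3, x_5 = -9/4.

x_1 = 7/5, x_2 = -3, x_3 = 3, x_4 = -4/3, x_5 = -9/4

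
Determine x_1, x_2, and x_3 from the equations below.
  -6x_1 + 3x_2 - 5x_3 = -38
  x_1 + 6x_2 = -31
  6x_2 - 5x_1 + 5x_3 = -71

x_1 = 5, x_2 = -6, x_3 = -2

Row-reduce the augmented matrix:
R1 ← R1 / (-6).
R2 ← R2 − 1·R1.
R3 ← R3 + 5·R1.
R2 ← R2 / (13/2).
R1 ← R1 + 1/2·R2.
R3 ← R3 − 7/2·R2.
R3 ← R3 / (125/13).
R1 ← R1 − 10/13·R3.
R2 ← R2 + 5/39·R3.
Reading off the reduced rows gives x_1 = 5, x_2 = -6, x_3 = -2.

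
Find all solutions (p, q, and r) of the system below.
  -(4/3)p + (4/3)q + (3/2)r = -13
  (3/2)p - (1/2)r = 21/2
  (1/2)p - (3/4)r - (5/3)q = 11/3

p = 5, q = 2, r = -6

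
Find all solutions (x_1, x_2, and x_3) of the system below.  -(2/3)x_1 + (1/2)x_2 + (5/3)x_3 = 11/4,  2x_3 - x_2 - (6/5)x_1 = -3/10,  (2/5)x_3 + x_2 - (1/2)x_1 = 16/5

Row-reduce the augmented matrix:
R1 ← R1 / (-2/3).
R2 ← R2 + 6/5·R1.
R3 ← R3 + 1/2·R1.
R2 ← R2 / (-19/10).
R1 ← R1 + 3/4·R2.
R3 ← R3 − 5/8·R2.
R3 ← R3 / (-112/95).
R1 ← R1 + 40/19·R3.
R2 ← R2 − 10/19·R3.
Reading off the reduced rows gives x_1 = -1, x_2 = 5/2, x_3 = 1/2.

x_1 = -1, x_2 = 5/2, x_3 = 1/2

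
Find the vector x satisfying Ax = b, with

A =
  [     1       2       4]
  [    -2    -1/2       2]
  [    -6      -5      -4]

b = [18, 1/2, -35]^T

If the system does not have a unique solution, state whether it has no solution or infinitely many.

infinitely many solutions

Row-reduce:
R2 ← R2 + 2·R1.
R3 ← R3 + 6·R1.
R2 ← R2 / (7/2).
R1 ← R1 − 2·R2.
R3 ← R3 − 7·R2.
Rank is 2 with 3 unknowns, leaving x_3 free.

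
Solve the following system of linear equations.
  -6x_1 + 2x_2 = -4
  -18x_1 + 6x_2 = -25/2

Row-reduce:
R1 ← R1 / (-6).
R2 ← R2 + 18·R1.
Row 2 reduces to 0 = -1/2, a contradiction. The system is inconsistent.

no solution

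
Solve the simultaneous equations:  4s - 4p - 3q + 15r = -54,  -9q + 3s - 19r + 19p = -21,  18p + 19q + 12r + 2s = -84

Row-reduce:
R1 ← R1 / (-4).
R2 ← R2 − 19·R1.
R3 ← R3 − 18·R1.
R2 ← R2 / (-93/4).
R1 ← R1 − 3/4·R2.
R3 ← R3 − 11/2·R2.
R3 ← R3 / (8543/93).
R1 ← R1 + 64/31·R3.
R2 ← R2 + 209/93·R3.
Rank is 3 with 4 unknowns, leaving s free.

infinitely many solutions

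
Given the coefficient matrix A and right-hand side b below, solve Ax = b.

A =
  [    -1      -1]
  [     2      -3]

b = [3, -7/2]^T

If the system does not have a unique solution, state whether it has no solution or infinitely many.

Row-reduce the augmented matrix:
R1 ← R1 / (-1).
R2 ← R2 − 2·R1.
R2 ← R2 / (-5).
R1 ← R1 − 1·R2.
Reading off the reduced rows gives x_1 = -5/2, x_2 = -1/2.

x_1 = -5/2, x_2 = -1/2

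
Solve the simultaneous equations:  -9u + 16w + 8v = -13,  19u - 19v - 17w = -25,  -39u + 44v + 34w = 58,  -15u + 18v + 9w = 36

no solution

Row-reduce:
R1 ← R1 / (-9).
R2 ← R2 − 19·R1.
R3 ← R3 + 39·R1.
R4 ← R4 + 15·R1.
R2 ← R2 / (-19/9).
R1 ← R1 + 8/9·R2.
R3 ← R3 − 28/3·R2.
R4 ← R4 − 14/3·R2.
R3 ← R3 / (738/19).
R1 ← R1 + 168/19·R3.
R2 ← R2 + 151/19·R3.
R4 ← R4 − 369/19·R3.
Row 4 reduces to 0 = 1/2, a contradiction. The system is inconsistent.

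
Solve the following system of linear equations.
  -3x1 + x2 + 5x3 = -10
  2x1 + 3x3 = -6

infinitely many solutions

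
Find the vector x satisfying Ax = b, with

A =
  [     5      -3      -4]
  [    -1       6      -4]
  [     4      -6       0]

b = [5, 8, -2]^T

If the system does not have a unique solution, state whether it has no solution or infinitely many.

infinitely many solutions

Row-reduce:
R1 ← R1 / (5).
R2 ← R2 + 1·R1.
R3 ← R3 − 4·R1.
R2 ← R2 / (27/5).
R1 ← R1 + 3/5·R2.
R3 ← R3 + 18/5·R2.
Rank is 2 with 3 unknowns, leaving x_3 free.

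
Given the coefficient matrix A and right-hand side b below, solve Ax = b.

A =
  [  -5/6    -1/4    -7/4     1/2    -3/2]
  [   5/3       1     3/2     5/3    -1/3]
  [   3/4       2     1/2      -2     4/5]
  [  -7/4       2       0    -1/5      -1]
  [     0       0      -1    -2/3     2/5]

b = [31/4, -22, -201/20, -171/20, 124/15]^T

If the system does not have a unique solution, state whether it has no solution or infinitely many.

Row-reduce the augmented matrix:
R1 ← R1 / (-5/6).
R2 ← R2 − 5/3·R1.
R3 ← R3 − 3/4·R1.
R4 ← R4 + 7/4·R1.
R2 ← R2 / (1/2).
R1 ← R1 − 3/10·R2.
R3 ← R3 − 71/40·R2.
R4 ← R4 − 101/40·R2.
R3 ← R3 / (241/40).
R1 ← R1 − 33/10·R3.
R2 ← R2 + 4·R3.
R4 ← R4 − 551/40·R3.
R5 ← R5 + 1·R3.
R4 ← R4 / (37852/3615).
R1 ← R1 − 924/241·R4.
R2 ← R2 + 1432/723·R4.
R3 ← R3 + 1322/723·R4.
R5 ← R5 + 1804/723·R4.
R5 ← R5 / (92128/141945).
R1 ← R1 − 5436/47315·R5.
R2 ← R2 + 4396/9463·R5.
R3 ← R3 − 6462/9463·R5.
R4 ← R4 + 6158/9463·R5.
Reading off the reduced rows gives x_1 = -3, x_2 = -5, x_3 = -6, x_4 = -1, x_5 = 4.

x_1 = -3, x_2 = -5, x_3 = -6, x_4 = -1, x_5 = 4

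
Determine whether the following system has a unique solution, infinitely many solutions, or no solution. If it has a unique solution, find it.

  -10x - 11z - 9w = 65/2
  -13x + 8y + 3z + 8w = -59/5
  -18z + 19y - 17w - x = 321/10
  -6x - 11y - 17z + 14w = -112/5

x = -1, y = -3/5, z = 0, w = -5/2

Row-reduce the augmented matrix:
R1 ← R1 / (-10).
R2 ← R2 + 13·R1.
R3 ← R3 + 1·R1.
R4 ← R4 + 6·R1.
R2 ← R2 / (8).
R3 ← R3 − 19·R2.
R4 ← R4 + 11·R2.
R3 ← R3 / (-4639/80).
R1 ← R1 − 11/10·R3.
R2 ← R2 − 173/80·R3.
R4 ← R4 − 1071/80·R3.
R4 ← R4 / (148303/4639).
R1 ← R1 + 1359/4639·R4.
R2 ← R2 − 544/4639·R4.
R3 ← R3 − 5031/4639·R4.
Reading off the reduced rows gives x = -1, y = -3/5, z = 0, w = -5/2.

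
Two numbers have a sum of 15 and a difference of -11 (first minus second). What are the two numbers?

first number: 2, second number: 13

Let x = first number, y = second number.
  x + y = 15
  -y + x = -11
Row-reduce the augmented matrix:
R2 ← R2 − 1·R1.
R2 ← R2 / (-2).
R1 ← R1 − 1·R2.
Reading off the reduced rows gives x = 2, y = 13.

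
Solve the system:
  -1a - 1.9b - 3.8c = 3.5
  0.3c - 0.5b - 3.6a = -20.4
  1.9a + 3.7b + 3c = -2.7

Row-reduce the augmented matrix:
R1 ← R1 / (-1).
R2 ← R2 + 18/5·R1.
R3 ← R3 − 19/10·R1.
R2 ← R2 / (317/50).
R1 ← R1 − 19/10·R2.
R3 ← R3 − 9/100·R2.
R3 ← R3 / (-28013/6340).
R1 ← R1 + 247/634·R3.
R2 ← R2 − 699/317·R3.
Reading off the reduced rows gives a = 6, b = -3, c = -1.

a = 6, b = -3, c = -1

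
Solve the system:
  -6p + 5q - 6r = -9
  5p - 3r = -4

infinitely many solutions

Row-reduce:
R1 ← R1 / (-6).
R2 ← R2 − 5·R1.
R2 ← R2 / (25/6).
R1 ← R1 + 5/6·R2.
Rank is 2 with 3 unknowns, leaving r free.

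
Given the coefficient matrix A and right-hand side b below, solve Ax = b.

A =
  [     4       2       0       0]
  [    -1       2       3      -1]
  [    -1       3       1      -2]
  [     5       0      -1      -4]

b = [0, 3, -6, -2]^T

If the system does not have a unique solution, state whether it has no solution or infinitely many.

x_1 = 1, x_2 = -2, x_3 = 3, x_4 = 1

Row-reduce the augmented matrix:
R1 ← R1 / (4).
R2 ← R2 + 1·R1.
R3 ← R3 + 1·R1.
R4 ← R4 − 5·R1.
R2 ← R2 / (5/2).
R1 ← R1 − 1/2·R2.
R3 ← R3 − 7/2·R2.
R4 ← R4 + 5/2·R2.
R3 ← R3 / (-16/5).
R1 ← R1 + 3/5·R3.
R2 ← R2 − 6/5·R3.
R4 ← R4 − 2·R3.
R4 ← R4 / (-43/8).
R1 ← R1 − 5/16·R4.
R2 ← R2 + 5/8·R4.
R3 ← R3 − 3/16·R4.
Reading off the reduced rows gives x_1 = 1, x_2 = -2, x_3 = 3, x_4 = 1.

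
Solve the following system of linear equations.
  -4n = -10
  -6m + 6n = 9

Row-reduce the augmented matrix:
Swap R1 and R2.
R1 ← R1 / (-6).
R2 ← R2 / (-4).
R1 ← R1 + 1·R2.
Reading off the reduced rows gives m = 1, n = 5/2.

m = 1, n = 5/2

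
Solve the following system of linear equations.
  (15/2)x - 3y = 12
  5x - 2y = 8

infinitely many solutions

Row-reduce:
R1 ← R1 / (15/2).
R2 ← R2 − 5·R1.
Rank is 1 with 2 unknowns, leaving y free.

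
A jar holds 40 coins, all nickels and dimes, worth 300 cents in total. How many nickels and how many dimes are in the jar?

Let n = nickels, d = dimes.
  n + d = 40
  5n + 10d = 300
From equation 1: n = 40 − d.
Substitute into equation 2 and solve: d = 20.
Then n = 20.

nickels: 20, dimes: 20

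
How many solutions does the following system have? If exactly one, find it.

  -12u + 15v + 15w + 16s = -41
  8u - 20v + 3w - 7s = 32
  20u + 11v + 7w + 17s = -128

Row-reduce:
R1 ← R1 / (-12).
R2 ← R2 − 8·R1.
R3 ← R3 − 20·R1.
R2 ← R2 / (-10).
R1 ← R1 + 5/4·R2.
R3 ← R3 − 36·R2.
R3 ← R3 / (394/5).
R1 ← R1 + 23/8·R3.
R2 ← R2 + 13/10·R3.
Rank is 3 with 4 unknowns, leaving s free.

infinitely many solutions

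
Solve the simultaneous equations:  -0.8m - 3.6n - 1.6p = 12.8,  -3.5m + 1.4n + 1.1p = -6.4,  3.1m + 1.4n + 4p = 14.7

m = 1, n = -6, p = 5

Row-reduce the augmented matrix:
R1 ← R1 / (-4/5).
R2 ← R2 + 7/2·R1.
R3 ← R3 − 31/10·R1.
R2 ← R2 / (343/20).
R1 ← R1 − 9/2·R2.
R3 ← R3 + 251/20·R2.
R3 ← R3 / (2557/686).
R1 ← R1 + 43/343·R3.
R2 ← R2 − 162/343·R3.
Reading off the reduced rows gives m = 1, n = -6, p = 5.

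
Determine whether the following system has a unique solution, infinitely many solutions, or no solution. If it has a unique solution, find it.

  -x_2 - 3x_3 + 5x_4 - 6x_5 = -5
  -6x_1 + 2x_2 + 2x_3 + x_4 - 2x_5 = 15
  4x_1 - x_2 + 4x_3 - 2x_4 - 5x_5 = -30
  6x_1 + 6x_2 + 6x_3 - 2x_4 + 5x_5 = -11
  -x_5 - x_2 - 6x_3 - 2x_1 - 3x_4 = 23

x_1 = -3, x_2 = 3, x_3 = -3, x_4 = -1, x_5 = 1

Row-reduce the augmented matrix:
Swap R1 and R2.
R1 ← R1 / (-6).
R3 ← R3 − 4·R1.
R4 ← R4 − 6·R1.
R5 ← R5 + 2·R1.
R2 ← R2 / (-1).
R1 ← R1 + 1/3·R2.
R3 ← R3 − 1/3·R2.
R4 ← R4 − 8·R2.
R5 ← R5 + 5/3·R2.
R3 ← R3 / (13/3).
R1 ← R1 − 2/3·R3.
R2 ← R2 − 3·R3.
R4 ← R4 + 16·R3.
R5 ← R5 + 5/3·R3.
R4 ← R4 / (523/13).
R1 ← R1 + 49/26·R4.
R2 ← R2 + 68/13·R4.
R3 ← R3 − 1/13·R4.
R5 ← R5 + 150/13·R4.
R5 ← R5 / (-7986/523).
R1 ← R1 − 69/1046·R5.
R2 ← R2 − 1003/523·R5.
R3 ← R3 + 930/523·R5.
R4 ← R4 + 985/523·R5.
Reading off the reduced rows gives x_1 = -3, x_2 = 3, x_3 = -3, x_4 = -1, x_5 = 1.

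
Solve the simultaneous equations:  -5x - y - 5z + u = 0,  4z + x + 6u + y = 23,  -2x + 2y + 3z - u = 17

Row-reduce:
R1 ← R1 / (-5).
R2 ← R2 − 1·R1.
R3 ← R3 + 2·R1.
R2 ← R2 / (4/5).
R1 ← R1 − 1/5·R2.
R3 ← R3 − 12/5·R2.
R3 ← R3 / (-4).
R1 ← R1 − 1/4·R3.
R2 ← R2 − 15/4·R3.
Rank is 3 with 4 unknowns, leaving u free.

infinitely many solutions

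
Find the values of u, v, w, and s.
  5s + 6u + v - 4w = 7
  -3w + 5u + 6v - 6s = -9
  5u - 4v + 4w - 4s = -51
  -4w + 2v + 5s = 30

Row-reduce the augmented matrix:
R1 ← R1 / (6).
R2 ← R2 − 5·R1.
R3 ← R3 − 5·R1.
R2 ← R2 / (31/6).
R1 ← R1 − 1/6·R2.
R3 ← R3 + 29/6·R2.
R4 ← R4 − 2·R2.
R3 ← R3 / (237/31).
R1 ← R1 + 21/31·R3.
R2 ← R2 − 2/31·R3.
R4 ← R4 + 128/31·R3.
R4 ← R4 / (-145/237).
R1 ← R1 + 32/79·R4.
R2 ← R2 + 431/237·R4.
R3 ← R3 + 548/237·R4.
Reading off the reduced rows gives u = -3, v = 5, w = 0, s = 4.

u = -3, v = 5, w = 0, s = 4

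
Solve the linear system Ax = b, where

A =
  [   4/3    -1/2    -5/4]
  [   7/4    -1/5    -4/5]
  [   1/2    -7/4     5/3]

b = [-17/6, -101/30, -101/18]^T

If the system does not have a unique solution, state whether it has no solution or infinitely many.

Row-reduce the augmented matrix:
R1 ← R1 / (4/3).
R2 ← R2 − 7/4·R1.
R3 ← R3 − 1/2·R1.
R2 ← R2 / (73/160).
R1 ← R1 + 3/8·R2.
R3 ← R3 + 25/16·R2.
R3 ← R3 / (8785/1752).
R1 ← R1 + 18/73·R3.
R2 ← R2 − 269/146·R3.
Reading off the reduced rows gives x_1 = -2, x_2 = 2, x_3 = -2/3.

x_1 = -2, x_2 = 2, x_3 = -2/3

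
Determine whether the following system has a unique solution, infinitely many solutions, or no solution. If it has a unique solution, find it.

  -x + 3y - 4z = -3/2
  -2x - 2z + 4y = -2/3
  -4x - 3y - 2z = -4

x = 1/2, y = 1/3, z = 1/2

Row-reduce the augmented matrix:
R1 ← R1 / (-1).
R2 ← R2 + 2·R1.
R3 ← R3 + 4·R1.
R2 ← R2 / (-2).
R1 ← R1 + 3·R2.
R3 ← R3 + 15·R2.
R3 ← R3 / (-31).
R1 ← R1 + 5·R3.
R2 ← R2 + 3·R3.
Reading off the reduced rows gives x = 1/2, y = 1/3, z = 1/2.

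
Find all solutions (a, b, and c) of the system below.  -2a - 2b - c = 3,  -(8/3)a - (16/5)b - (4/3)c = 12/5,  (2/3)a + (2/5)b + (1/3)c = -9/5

infinitely many solutions

Row-reduce:
R1 ← R1 / (-2).
R2 ← R2 + 8/3·R1.
R3 ← R3 − 2/3·R1.
R2 ← R2 / (-8/15).
R1 ← R1 − 1·R2.
R3 ← R3 + 4/15·R2.
Rank is 2 with 3 unknowns, leaving c free.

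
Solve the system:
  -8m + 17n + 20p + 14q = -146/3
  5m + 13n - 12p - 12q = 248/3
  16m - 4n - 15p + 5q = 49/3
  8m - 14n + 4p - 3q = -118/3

Row-reduce the augmented matrix:
R1 ← R1 / (-8).
R2 ← R2 − 5·R1.
R3 ← R3 − 16·R1.
R4 ← R4 − 8·R1.
R2 ← R2 / (189/8).
R1 ← R1 + 17/8·R2.
R3 ← R3 − 30·R2.
R4 ← R4 − 3·R2.
R3 ← R3 / (1535/63).
R1 ← R1 + 464/189·R3.
R2 ← R2 − 4/189·R3.
R4 ← R4 − 1508/63·R3.
R4 ← R4 / (-38469/1535).
R1 ← R1 − 7822/4605·R4.
R2 ← R2 + 782/4605·R4.
R3 ← R3 − 2339/1535·R4.
Reading off the reduced rows gives m = -2/3, n = 2, p = -3, q = -2.

m = -2/3, n = 2, p = -3, q = -2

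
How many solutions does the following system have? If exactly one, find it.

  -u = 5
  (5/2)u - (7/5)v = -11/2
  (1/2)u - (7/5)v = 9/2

u = -5, v = -5

Row-reduce the augmented matrix:
R1 ← R1 / (-1).
R2 ← R2 − 5/2·R1.
R3 ← R3 − 1/2·R1.
R2 ← R2 / (-7/5).
R3 ← R3 + 7/5·R2.
R3 reduces to 0 = 0, so the extra equation is consistent.
Reading off the reduced rows gives u = -5, v = -5.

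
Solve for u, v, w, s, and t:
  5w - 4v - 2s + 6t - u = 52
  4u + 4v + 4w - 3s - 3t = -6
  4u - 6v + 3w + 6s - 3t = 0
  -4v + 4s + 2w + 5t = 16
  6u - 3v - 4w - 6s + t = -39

u = -6, v = -3, w = 6, s = -2, t = 0

Row-reduce the augmented matrix:
R1 ← R1 / (-1).
R2 ← R2 − 4·R1.
R3 ← R3 − 4·R1.
R5 ← R5 − 6·R1.
R2 ← R2 / (-12).
R1 ← R1 − 4·R2.
R3 ← R3 + 22·R2.
R4 ← R4 + 4·R2.
R5 ← R5 + 27·R2.
R3 ← R3 / (-21).
R1 ← R1 − 3·R3.
R2 ← R2 + 2·R3.
R4 ← R4 + 6·R3.
R5 ← R5 + 28·R3.
R4 ← R4 / (52/21).
R1 ← R1 − 13/14·R4.
R2 ← R2 + 205/252·R4.
R3 ← R3 + 109/126·R4.
R5 ← R5 + 629/36·R4.
R5 ← R5 / (21373/624).
R1 ← R1 + 21/8·R5.
R2 ← R2 − 563/624·R5.
R3 ← R3 − 587/312·R5.
R4 ← R4 − 63/52·R5.
Reading off the reduced rows gives u = -6, v = -3, w = 6, s = -2, t = 0.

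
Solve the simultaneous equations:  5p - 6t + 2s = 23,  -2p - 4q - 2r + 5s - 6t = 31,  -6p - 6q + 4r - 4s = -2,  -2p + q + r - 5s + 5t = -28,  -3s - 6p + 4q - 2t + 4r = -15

Row-reduce the augmented matrix:
R1 ← R1 / (5).
R2 ← R2 + 2·R1.
R3 ← R3 + 6·R1.
R4 ← R4 + 2·R1.
R5 ← R5 + 6·R1.
R2 ← R2 / (-4).
R3 ← R3 + 6·R2.
R4 ← R4 − 1·R2.
R5 ← R5 − 4·R2.
R3 ← R3 / (7).
R2 ← R2 − 1/2·R3.
R4 ← R4 − 1/2·R3.
R5 ← R5 − 2·R3.
R4 ← R4 / (-141/70).
R1 ← R1 − 2/5·R4.
R2 ← R2 + 5/7·R4.
R3 ← R3 + 103/70·R4.
R5 ← R5 − 57/7·R4.
R5 ← R5 / (-878/47).
R1 ← R1 + 166/141·R5.
R2 ← R2 − 236/141·R5.
R3 ← R3 − 97/141·R5.
R4 ← R4 + 8/141·R5.
Reading off the reduced rows gives p = 1, q = -2, r = 1, s = 3, t = -2.

p = 1, q = -2, r = 1, s = 3, t = -2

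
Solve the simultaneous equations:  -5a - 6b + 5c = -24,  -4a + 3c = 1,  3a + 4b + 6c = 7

Row-reduce the augmented matrix:
R1 ← R1 / (-5).
R2 ← R2 + 4·R1.
R3 ← R3 − 3·R1.
R2 ← R2 / (24/5).
R1 ← R1 − 6/5·R2.
R3 ← R3 − 2/5·R2.
R3 ← R3 / (109/12).
R1 ← R1 + 3/4·R3.
R2 ← R2 + 5/24·R3.
Reading off the reduced rows gives a = -1, b = 4, c = -1.

a = -1, b = 4, c = -1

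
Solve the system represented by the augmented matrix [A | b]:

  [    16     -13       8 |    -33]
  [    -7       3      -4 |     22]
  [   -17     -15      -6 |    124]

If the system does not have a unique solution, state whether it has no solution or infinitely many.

x_1 = -5, x_2 = -3, x_3 = 1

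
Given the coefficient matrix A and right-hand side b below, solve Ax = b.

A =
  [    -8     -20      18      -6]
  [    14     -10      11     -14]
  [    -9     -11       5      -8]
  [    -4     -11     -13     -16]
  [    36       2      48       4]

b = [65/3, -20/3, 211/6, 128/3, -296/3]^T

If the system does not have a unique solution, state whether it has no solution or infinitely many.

x_1 = -5/2, x_2 = 2/3, x_3 = 0, x_4 = -5/2

Row-reduce the augmented matrix:
R1 ← R1 / (-8).
R2 ← R2 − 14·R1.
R3 ← R3 + 9·R1.
R4 ← R4 + 4·R1.
R5 ← R5 − 36·R1.
R2 ← R2 / (-45).
R1 ← R1 − 5/2·R2.
R3 ← R3 − 23/2·R2.
R4 ← R4 + 1·R2.
R5 ← R5 + 88·R2.
R3 ← R3 / (-79/18).
R1 ← R1 − 1/9·R3.
R2 ← R2 + 17/18·R3.
R4 ← R4 + 413/18·R3.
R5 ← R5 − 413/9·R3.
R4 ← R4 / (21181/790).
R1 ← R1 + 633/790·R4.
R2 ← R2 − 1707/790·R4.
R3 ← R3 − 676/395·R4.
R5 ← R5 + 21181/395·R4.
R5 reduces to 0 = 0, so the extra equation is consistent.
Reading off the reduced rows gives x_1 = -5/2, x_2 = 2/3, x_3 = 0, x_4 = -5/2.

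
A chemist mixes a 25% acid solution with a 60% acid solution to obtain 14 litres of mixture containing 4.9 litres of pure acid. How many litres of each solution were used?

litres of solution A: 10, litres of solution B: 4

Let a = litres of solution A, b = litres of solution B.
  a + b = 14
  (1/4)a + (3/5)b = 49/10
From equation 1: a = 14 − b.
Substitute into equation 2 and solve: b = 4.
Then a = 10.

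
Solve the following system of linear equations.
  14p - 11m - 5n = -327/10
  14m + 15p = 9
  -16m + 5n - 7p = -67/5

m = 3/2, n = 1, p = -4/5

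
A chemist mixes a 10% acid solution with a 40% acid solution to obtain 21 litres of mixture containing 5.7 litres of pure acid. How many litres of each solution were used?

litres of solution A: 9, litres of solution B: 12

Let a = litres of solution A, b = litres of solution B.
  a + b = 21
  (1/10)a + (2/5)b = 57/10
Row-reduce the augmented matrix:
R2 ← R2 − 1/10·R1.
R2 ← R2 / (3/10).
R1 ← R1 − 1·R2.
Reading off the reduced rows gives a = 9, b = 12.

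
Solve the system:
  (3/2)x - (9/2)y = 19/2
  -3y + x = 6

no solution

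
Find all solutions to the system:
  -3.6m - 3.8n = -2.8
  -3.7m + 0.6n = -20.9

m = 5, n = -4

Row-reduce the augmented matrix:
R1 ← R1 / (-18/5).
R2 ← R2 + 37/10·R1.
R2 ← R2 / (811/180).
R1 ← R1 − 19/18·R2.
Reading off the reduced rows gives m = 5, n = -4.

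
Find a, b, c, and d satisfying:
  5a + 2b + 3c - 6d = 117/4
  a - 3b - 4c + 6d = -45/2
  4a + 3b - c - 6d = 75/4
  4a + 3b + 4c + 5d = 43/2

a = 2, b = 5/2, c = 11/4, d = -1

Row-reduce the augmented matrix:
R1 ← R1 / (5).
R2 ← R2 − 1·R1.
R3 ← R3 − 4·R1.
R4 ← R4 − 4·R1.
R2 ← R2 / (-17/5).
R1 ← R1 − 2/5·R2.
R3 ← R3 − 7/5·R2.
R4 ← R4 − 7/5·R2.
R3 ← R3 / (-90/17).
R1 ← R1 − 1/17·R3.
R2 ← R2 − 23/17·R3.
R4 ← R4 + 5/17·R3.
R4 ← R4 / (38/3).
R1 ← R1 + 1/3·R4.
R2 ← R2 + 5/3·R4.
R3 ← R3 + 1/3·R4.
Reading off the reduced rows gives a = 2, b = 5/2, c = 11/4, d = -1.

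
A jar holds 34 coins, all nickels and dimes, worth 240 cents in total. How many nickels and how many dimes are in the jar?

nickels: 20, dimes: 14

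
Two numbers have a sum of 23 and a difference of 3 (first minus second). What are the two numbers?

first number: 13, second number: 10

Let x = first number, y = second number.
  x + y = 23
  x - y = 3
From equation 1: x = 23 − y.
Substitute into equation 2 and solve: y = 10.
Then x = 13.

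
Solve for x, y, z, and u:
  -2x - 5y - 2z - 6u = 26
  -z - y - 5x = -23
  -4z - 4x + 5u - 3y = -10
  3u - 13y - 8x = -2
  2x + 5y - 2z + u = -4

x = 6, y = -4, z = -3, u = -2

Row-reduce the augmented matrix:
R1 ← R1 / (-2).
R2 ← R2 + 5·R1.
R3 ← R3 + 4·R1.
R4 ← R4 + 8·R1.
R5 ← R5 − 2·R1.
R2 ← R2 / (23/2).
R1 ← R1 − 5/2·R2.
R3 ← R3 − 7·R2.
R4 ← R4 − 7·R2.
R3 ← R3 / (-56/23).
R1 ← R1 − 3/23·R3.
R2 ← R2 − 8/23·R3.
R4 ← R4 − 128/23·R3.
R5 ← R5 + 4·R3.
R4 ← R4 / (251/7).
R1 ← R1 − 9/56·R4.
R2 ← R2 − 17/7·R4.
R3 ← R3 + 181/56·R4.
R5 ← R5 + 251/14·R4.
R5 reduces to 0 = 0, so the extra equation is consistent.
Reading off the reduced rows gives x = 6, y = -4, z = -3, u = -2.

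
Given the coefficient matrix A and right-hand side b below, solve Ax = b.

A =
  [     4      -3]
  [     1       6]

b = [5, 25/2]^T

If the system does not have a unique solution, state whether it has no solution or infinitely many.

x_1 = 5/2, x_2 = 5/3

From equation 2: x_1 = 25/2 − 6·x_2.
Substitute into equation 1 and solve: x_2 = 5/3.
Then x_1 = 5/2.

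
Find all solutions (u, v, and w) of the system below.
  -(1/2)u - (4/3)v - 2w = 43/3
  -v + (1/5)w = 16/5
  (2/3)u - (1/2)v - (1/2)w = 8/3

Row-reduce the augmented matrix:
R1 ← R1 / (-1/2).
R3 ← R3 − 2/3·R1.
R2 ← R2 / (-1).
R1 ← R1 − 8/3·R2.
R3 ← R3 + 41/18·R2.
R3 ← R3 / (-163/45).
R1 ← R1 − 68/15·R3.
R2 ← R2 + 1/5·R3.
Reading off the reduced rows gives u = -2, v = -4, w = -4.

u = -2, v = -4, w = -4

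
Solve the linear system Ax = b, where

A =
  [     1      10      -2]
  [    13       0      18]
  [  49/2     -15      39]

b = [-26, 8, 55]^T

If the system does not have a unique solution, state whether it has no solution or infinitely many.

infinitely many solutions

Row-reduce:
R2 ← R2 − 13·R1.
R3 ← R3 − 49/2·R1.
R2 ← R2 / (-130).
R1 ← R1 − 10·R2.
R3 ← R3 + 260·R2.
Rank is 2 with 3 unknowns, leaving x_3 free.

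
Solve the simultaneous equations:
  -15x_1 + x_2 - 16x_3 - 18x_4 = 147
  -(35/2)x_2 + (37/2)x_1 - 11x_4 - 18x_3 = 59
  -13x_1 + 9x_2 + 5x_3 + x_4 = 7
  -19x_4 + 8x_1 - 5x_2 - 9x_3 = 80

no solution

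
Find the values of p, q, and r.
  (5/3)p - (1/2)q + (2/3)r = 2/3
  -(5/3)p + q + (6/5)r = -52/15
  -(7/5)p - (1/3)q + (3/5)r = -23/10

p = 1, q = 0, r = -3/2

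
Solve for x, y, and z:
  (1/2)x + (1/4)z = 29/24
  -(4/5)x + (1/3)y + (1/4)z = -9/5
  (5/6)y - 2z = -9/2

x = 7/4, y = -11/5, z = 4/3

Row-reduce the augmented matrix:
R1 ← R1 / (1/2).
R2 ← R2 + 4/5·R1.
R2 ← R2 / (1/3).
R3 ← R3 − 5/6·R2.
R3 ← R3 / (-29/8).
R1 ← R1 − 1/2·R3.
R2 ← R2 − 39/20·R3.
Reading off the reduced rows gives x = 7/4, y = -11/5, z = 4/3.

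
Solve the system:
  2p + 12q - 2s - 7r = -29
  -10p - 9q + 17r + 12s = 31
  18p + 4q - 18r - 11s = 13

infinitely many solutions

Row-reduce:
R1 ← R1 / (2).
R2 ← R2 + 10·R1.
R3 ← R3 − 18·R1.
R2 ← R2 / (51).
R1 ← R1 − 6·R2.
R3 ← R3 + 104·R2.
R3 ← R3 / (141/17).
R1 ← R1 + 47/34·R3.
R2 ← R2 + 6/17·R3.
Rank is 3 with 4 unknowns, leaving s free.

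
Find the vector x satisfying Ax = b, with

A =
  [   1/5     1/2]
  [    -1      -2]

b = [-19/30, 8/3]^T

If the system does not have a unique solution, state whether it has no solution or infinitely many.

x_1 = -2/3, x_2 = -1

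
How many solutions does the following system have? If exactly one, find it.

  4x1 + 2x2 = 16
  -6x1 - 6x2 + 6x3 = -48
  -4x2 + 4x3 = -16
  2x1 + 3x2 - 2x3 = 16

x1 = 4, x2 = 0, x3 = -4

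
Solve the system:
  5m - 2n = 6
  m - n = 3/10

m = 9/5, n = 3/2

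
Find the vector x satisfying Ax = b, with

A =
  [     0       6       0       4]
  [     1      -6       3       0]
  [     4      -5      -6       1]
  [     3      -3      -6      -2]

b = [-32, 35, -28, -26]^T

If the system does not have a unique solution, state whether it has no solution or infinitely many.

x_1 = -4, x_2 = -4, x_3 = 5, x_4 = -2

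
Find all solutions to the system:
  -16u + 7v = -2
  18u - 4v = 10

Row-reduce the augmented matrix:
R1 ← R1 / (-16).
R2 ← R2 − 18·R1.
R2 ← R2 / (31/8).
R1 ← R1 + 7/16·R2.
Reading off the reduced rows gives u = 1, v = 2.

u = 1, v = 2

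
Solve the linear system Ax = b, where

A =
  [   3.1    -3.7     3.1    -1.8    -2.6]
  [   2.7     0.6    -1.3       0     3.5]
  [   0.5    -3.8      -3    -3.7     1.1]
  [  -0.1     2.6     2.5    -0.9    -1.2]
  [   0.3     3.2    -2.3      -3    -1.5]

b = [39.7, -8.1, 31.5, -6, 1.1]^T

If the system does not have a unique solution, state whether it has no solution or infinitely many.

Row-reduce the augmented matrix:
R1 ← R1 / (31/10).
R2 ← R2 − 27/10·R1.
R3 ← R3 − 1/2·R1.
R4 ← R4 + 1/10·R1.
R5 ← R5 − 3/10·R1.
R2 ← R2 / (237/62).
R1 ← R1 + 37/31·R2.
R3 ← R3 + 993/310·R2.
R4 ← R4 − 769/310·R2.
R5 ← R5 − 1103/310·R2.
R3 ← R3 / (-5413/790).
R1 ← R1 + 59/237·R3.
R2 ← R2 + 248/237·R3.
R4 ← R4 − 6157/1185·R3.
R5 ← R5 − 1331/1185·R3.
R4 ← R4 / (-2894437/811950).
R1 ← R1 + 1217/81195·R4.
R2 ← R2 − 11858/16239·R4.
R3 ← R3 − 8279/27065·R4.
R5 ← R5 + 1879114/405975·R4.
R5 ← R5 / (-5901208/1113245).
R1 ← R1 − 162836/222649·R5.
R2 ← R2 − 15755/31807·R5.
R3 ← R3 + 12373/13097·R5.
R4 ← R4 − 13093/222649·R5.
Reading off the reduced rows gives x_1 = 2, x_2 = -5, x_3 = 0, x_4 = -4, x_5 = -3.

x_1 = 2, x_2 = -5, x_3 = 0, x_4 = -4, x_5 = -3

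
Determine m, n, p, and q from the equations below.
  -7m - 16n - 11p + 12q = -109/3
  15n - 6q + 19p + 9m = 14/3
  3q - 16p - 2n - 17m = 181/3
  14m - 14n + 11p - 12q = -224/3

m = -3, n = 3, p = -4/3, q = -2

Row-reduce the augmented matrix:
R1 ← R1 / (-7).
R2 ← R2 − 9·R1.
R3 ← R3 + 17·R1.
R4 ← R4 − 14·R1.
R2 ← R2 / (-39/7).
R1 ← R1 − 16/7·R2.
R3 ← R3 − 258/7·R2.
R4 ← R4 + 46·R2.
R3 ← R3 / (557/13).
R1 ← R1 − 139/39·R3.
R2 ← R2 + 34/39·R3.
R4 ← R4 + 1993/39·R3.
R4 ← R4 / (-12607/557).
R1 ← R1 + 479/557·R4.
R2 ← R2 + 532/557·R4.
R3 ← R3 − 471/557·R4.
Reading off the reduced rows gives m = -3, n = 3, p = -4/3, q = -2.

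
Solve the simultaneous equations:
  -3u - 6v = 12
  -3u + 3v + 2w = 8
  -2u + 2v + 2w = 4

u = -4, v = 0, w = -2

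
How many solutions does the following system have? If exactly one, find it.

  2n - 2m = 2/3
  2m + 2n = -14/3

m = -4/3, n = -1

Row-reduce the augmented matrix:
R1 ← R1 / (-2).
R2 ← R2 − 2·R1.
R2 ← R2 / (4).
R1 ← R1 + 1·R2.
Reading off the reduced rows gives m = -4/3, n = -1.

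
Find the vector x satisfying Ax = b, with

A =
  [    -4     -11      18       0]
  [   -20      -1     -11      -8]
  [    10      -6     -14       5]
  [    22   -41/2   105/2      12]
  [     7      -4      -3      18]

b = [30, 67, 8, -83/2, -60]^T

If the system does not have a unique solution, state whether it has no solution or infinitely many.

Row-reduce:
R1 ← R1 / (-4).
R2 ← R2 + 20·R1.
R3 ← R3 − 10·R1.
R4 ← R4 − 22·R1.
R5 ← R5 − 7·R1.
R2 ← R2 / (54).
R1 ← R1 − 11/4·R2.
R3 ← R3 + 67/2·R2.
R4 ← R4 + 81·R2.
R5 ← R5 + 93/4·R2.
R3 ← R3 / (-3419/108).
R1 ← R1 − 139/216·R3.
R2 ← R2 + 101/54·R3.
R5 ← R5 + 1079/72·R3.
Swap R4 and R5.
R4 ← R4 / (7647/526).
R1 ← R1 − 2791/6838·R4.
R2 ← R2 + 514/3419·R4.
R3 ← R3 + 4/3419·R4.
Row 5 reduces to 0 = -1, a contradiction. The system is inconsistent.

no solution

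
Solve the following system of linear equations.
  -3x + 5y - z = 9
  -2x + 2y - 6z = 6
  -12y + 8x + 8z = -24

infinitely many solutions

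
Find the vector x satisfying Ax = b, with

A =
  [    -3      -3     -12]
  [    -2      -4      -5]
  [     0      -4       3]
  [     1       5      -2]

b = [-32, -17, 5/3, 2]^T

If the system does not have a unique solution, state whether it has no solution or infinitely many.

x_1 = 0, x_2 = 4/3, x_3 = 7/3

Row-reduce the augmented matrix:
R1 ← R1 / (-3).
R2 ← R2 + 2·R1.
R4 ← R4 − 1·R1.
R2 ← R2 / (-2).
R1 ← R1 − 1·R2.
R3 ← R3 + 4·R2.
R4 ← R4 − 4·R2.
R3 ← R3 / (-3).
R1 ← R1 − 11/2·R3.
R2 ← R2 + 3/2·R3.
R4 reduces to 0 = 0, so the extra equation is consistent.
Reading off the reduced rows gives x_1 = 0, x_2 = 4/3, x_3 = 7/3.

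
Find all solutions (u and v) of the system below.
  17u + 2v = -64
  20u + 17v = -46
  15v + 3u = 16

no solution

Row-reduce:
R1 ← R1 / (17).
R2 ← R2 − 20·R1.
R3 ← R3 − 3·R1.
R2 ← R2 / (249/17).
R1 ← R1 − 2/17·R2.
R3 ← R3 − 249/17·R2.
Row 3 reduces to 0 = -2, a contradiction. The system is inconsistent.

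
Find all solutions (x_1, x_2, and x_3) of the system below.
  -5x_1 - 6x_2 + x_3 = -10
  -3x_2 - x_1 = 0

Row-reduce:
R1 ← R1 / (-5).
R2 ← R2 + 1·R1.
R2 ← R2 / (-9/5).
R1 ← R1 − 6/5·R2.
Rank is 2 with 3 unknowns, leaving x_3 free.

infinitely many solutions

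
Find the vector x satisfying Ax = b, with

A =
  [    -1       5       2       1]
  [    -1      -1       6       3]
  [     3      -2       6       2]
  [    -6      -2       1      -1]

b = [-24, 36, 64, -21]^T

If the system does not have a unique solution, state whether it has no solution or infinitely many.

x_1 = 6, x_2 = -6, x_3 = 5, x_4 = 2

Row-reduce the augmented matrix:
R1 ← R1 / (-1).
R2 ← R2 + 1·R1.
R3 ← R3 − 3·R1.
R4 ← R4 + 6·R1.
R2 ← R2 / (-6).
R1 ← R1 + 5·R2.
R3 ← R3 − 13·R2.
R4 ← R4 + 32·R2.
R3 ← R3 / (62/3).
R1 ← R1 + 16/3·R3.
R2 ← R2 + 2/3·R3.
R4 ← R4 + 97/3·R3.
R4 ← R4 / (-95/31).
R1 ← R1 + 8/31·R4.
R2 ← R2 + 1/31·R4.
R3 ← R3 − 14/31·R4.
Reading off the reduced rows gives x_1 = 6, x_2 = -6, x_3 = 5, x_4 = 2.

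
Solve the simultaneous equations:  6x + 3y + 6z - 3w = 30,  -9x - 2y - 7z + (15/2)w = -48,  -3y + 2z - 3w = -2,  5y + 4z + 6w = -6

Row-reduce:
R1 ← R1 / (6).
R2 ← R2 + 9·R1.
R2 ← R2 / (5/2).
R1 ← R1 − 1/2·R2.
R3 ← R3 + 3·R2.
R4 ← R4 − 5·R2.
R3 ← R3 / (22/5).
R1 ← R1 − 3/5·R3.
R2 ← R2 − 4/5·R3.
Rank is 3 with 4 unknowns, leaving w free.

infinitely many solutions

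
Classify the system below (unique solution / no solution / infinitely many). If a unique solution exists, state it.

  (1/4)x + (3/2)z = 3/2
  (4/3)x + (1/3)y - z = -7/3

infinitely many solutions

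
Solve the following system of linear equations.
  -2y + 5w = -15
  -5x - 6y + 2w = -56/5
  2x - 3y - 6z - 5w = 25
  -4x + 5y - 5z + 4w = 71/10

Row-reduce the augmented matrix:
Swap R1 and R2.
R1 ← R1 / (-5).
R3 ← R3 − 2·R1.
R4 ← R4 + 4·R1.
R2 ← R2 / (-2).
R1 ← R1 − 6/5·R2.
R3 ← R3 + 27/5·R2.
R4 ← R4 − 49/5·R2.
R3 ← R3 / (-6).
R4 ← R4 + 5·R3.
R4 ← R4 / (833/20).
R1 ← R1 − 13/5·R4.
R2 ← R2 + 5/2·R4.
R3 ← R3 − 59/20·R4.
Reading off the reduced rows gives x = 0, y = 1, z = -5/2, w = -13/5.

x = 0, y = 1, z = -5/2, w = -13/5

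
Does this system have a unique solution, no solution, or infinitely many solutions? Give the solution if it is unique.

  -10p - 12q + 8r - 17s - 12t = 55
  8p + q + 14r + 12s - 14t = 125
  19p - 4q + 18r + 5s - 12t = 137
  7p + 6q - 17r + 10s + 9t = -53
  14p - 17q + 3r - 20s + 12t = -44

p = 2, q = -1, r = 1, s = 1, t = -6

Row-reduce the augmented matrix:
R1 ← R1 / (-10).
R2 ← R2 − 8·R1.
R3 ← R3 − 19·R1.
R4 ← R4 − 7·R1.
R5 ← R5 − 14·R1.
R2 ← R2 / (-43/5).
R1 ← R1 − 6/5·R2.
R3 ← R3 + 134/5·R2.
R4 ← R4 + 12/5·R2.
R5 ← R5 + 169/5·R2.
R3 ← R3 / (-1306/43).
R1 ← R1 − 88/43·R3.
R2 ← R2 + 102/43·R3.
R4 ← R4 + 735/43·R3.
R5 ← R5 + 2837/43·R3.
R4 ← R4 / (29005/2612).
R1 ← R1 + 35/1306·R4.
R2 ← R2 − 2519/1306·R4.
R3 ← R3 − 1919/2612·R4.
R5 ← R5 − 28629/2612·R4.
R5 ← R5 / (528453/29005).
R1 ← R1 − 2798/5801·R5.
R2 ← R2 − 65476/29005·R5.
R3 ← R3 + 8947/29005·R5.
R4 ← R4 + 38184/29005·R5.
Reading off the reduced rows gives p = 2, q = -1, r = 1, s = 1, t = -6.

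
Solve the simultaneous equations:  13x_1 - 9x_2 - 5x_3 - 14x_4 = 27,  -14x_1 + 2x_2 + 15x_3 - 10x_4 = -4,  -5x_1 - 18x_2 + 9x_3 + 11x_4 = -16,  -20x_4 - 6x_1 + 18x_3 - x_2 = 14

Row-reduce the augmented matrix:
R1 ← R1 / (13).
R2 ← R2 + 14·R1.
R3 ← R3 + 5·R1.
R4 ← R4 + 6·R1.
R2 ← R2 / (-100/13).
R1 ← R1 + 9/13·R2.
R3 ← R3 + 279/13·R2.
R4 ← R4 + 67/13·R2.
R3 ← R3 / (-79/4).
R1 ← R1 + 5/4·R3.
R2 ← R2 + 5/4·R3.
R4 ← R4 − 37/4·R3.
R4 ← R4 / (50833/1975).
R1 ← R1 + 7117/1975·R4.
R2 ← R2 + 3009/1975·R4.
R3 ← R3 + 7558/1975·R4.
Reading off the reduced rows gives x_1 = 1, x_2 = 0, x_3 = 0, x_4 = -1.

x_1 = 1, x_2 = 0, x_3 = 0, x_4 = -1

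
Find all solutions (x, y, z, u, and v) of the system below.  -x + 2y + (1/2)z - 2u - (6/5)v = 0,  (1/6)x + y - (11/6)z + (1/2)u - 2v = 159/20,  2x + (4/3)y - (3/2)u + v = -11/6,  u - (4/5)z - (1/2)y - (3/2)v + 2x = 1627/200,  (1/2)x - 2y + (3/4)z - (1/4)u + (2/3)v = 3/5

x = 1, y = -7/4, z = -11/5, u = -1, v = -3

Row-reduce the augmented matrix:
R1 ← R1 / (-1).
R2 ← R2 − 1/6·R1.
R3 ← R3 − 2·R1.
R4 ← R4 − 2·R1.
R5 ← R5 − 1/2·R1.
R2 ← R2 / (4/3).
R1 ← R1 + 2·R2.
R3 ← R3 − 16/3·R2.
R4 ← R4 − 7/2·R2.
R5 ← R5 + 1·R2.
R3 ← R3 / (8).
R1 ← R1 + 25/8·R3.
R2 ← R2 + 21/16·R3.
R4 ← R4 − 767/160·R3.
R5 ← R5 + 5/16·R3.
R4 ← R4 / (1979/7680).
R1 ← R1 + 61/384·R4.
R2 ← R2 + 227/256·R4.
R3 ← R3 + 37/48·R4.
R5 ← R5 + 1049/768·R4.
R5 ← R5 / (-882227/59370).
R1 ← R1 + 7788/9895·R5.
R2 ← R2 + 18291/1979·R5.
R3 ← R3 + 13320/1979·R5.
R4 ← R4 + 98274/9895·R5.
Reading off the reduced rows gives x = 1, y = -7/4, z = -11/5, u = -1, v = -3.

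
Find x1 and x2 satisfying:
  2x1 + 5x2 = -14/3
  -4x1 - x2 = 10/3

x1 = -2/3, x2 = -2/3

From equation 2: x2 = -10/3 − 4·x1.
Substitute into equation 1 and solve: x1 = -2/3.
Then x2 = -2/3.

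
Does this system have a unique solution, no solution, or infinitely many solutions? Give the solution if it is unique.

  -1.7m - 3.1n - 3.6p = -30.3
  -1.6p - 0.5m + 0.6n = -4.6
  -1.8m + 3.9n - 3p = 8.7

Row-reduce the augmented matrix:
R1 ← R1 / (-17/10).
R2 ← R2 + 1/2·R1.
R3 ← R3 + 9/5·R1.
R2 ← R2 / (257/170).
R1 ← R1 − 31/17·R2.
R3 ← R3 − 1221/170·R2.
R3 ← R3 / (4347/1285).
R1 ← R1 − 712/257·R3.
R2 ← R2 + 92/257·R3.
Reading off the reduced rows gives m = -4, n = 5, p = 6.

m = -4, n = 5, p = 6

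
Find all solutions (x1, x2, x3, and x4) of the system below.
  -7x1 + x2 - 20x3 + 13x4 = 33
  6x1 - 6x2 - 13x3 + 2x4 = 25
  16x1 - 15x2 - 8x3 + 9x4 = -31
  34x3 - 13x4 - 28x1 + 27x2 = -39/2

no solution

Row-reduce:
R1 ← R1 / (-7).
R2 ← R2 − 6·R1.
R3 ← R3 − 16·R1.
R4 ← R4 + 28·R1.
R2 ← R2 / (-36/7).
R1 ← R1 + 1/7·R2.
R3 ← R3 + 89/7·R2.
R4 ← R4 − 23·R2.
R3 ← R3 / (749/36).
R1 ← R1 − 133/36·R3.
R2 ← R2 − 211/36·R3.
R4 ← R4 + 749/36·R3.
Row 4 reduces to 0 = -1/2, a contradiction. The system is inconsistent.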